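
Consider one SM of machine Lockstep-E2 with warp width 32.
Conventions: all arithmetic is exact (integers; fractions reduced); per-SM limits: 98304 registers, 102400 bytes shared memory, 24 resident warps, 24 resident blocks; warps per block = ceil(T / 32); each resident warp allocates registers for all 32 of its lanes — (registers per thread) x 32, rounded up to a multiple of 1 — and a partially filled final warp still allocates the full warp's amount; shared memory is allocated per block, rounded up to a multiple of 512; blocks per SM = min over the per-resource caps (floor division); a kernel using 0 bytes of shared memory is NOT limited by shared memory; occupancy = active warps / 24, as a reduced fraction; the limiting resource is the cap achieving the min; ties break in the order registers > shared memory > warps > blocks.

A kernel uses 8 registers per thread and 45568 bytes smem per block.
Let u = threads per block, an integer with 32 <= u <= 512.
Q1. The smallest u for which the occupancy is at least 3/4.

Answer: u = 257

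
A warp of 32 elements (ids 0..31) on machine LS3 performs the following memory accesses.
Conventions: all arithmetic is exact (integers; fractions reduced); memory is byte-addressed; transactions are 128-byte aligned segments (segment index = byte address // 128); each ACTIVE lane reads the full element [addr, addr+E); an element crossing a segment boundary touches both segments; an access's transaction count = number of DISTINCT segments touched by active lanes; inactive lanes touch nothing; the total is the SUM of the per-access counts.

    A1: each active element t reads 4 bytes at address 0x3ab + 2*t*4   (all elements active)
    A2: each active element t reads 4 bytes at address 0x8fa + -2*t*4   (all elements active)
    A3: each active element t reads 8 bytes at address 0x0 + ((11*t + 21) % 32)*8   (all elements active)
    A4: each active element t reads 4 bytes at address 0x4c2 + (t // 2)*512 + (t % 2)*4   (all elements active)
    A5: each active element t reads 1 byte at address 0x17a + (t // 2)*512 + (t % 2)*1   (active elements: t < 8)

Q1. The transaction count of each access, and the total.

A1: 3 transactions
A2: 2 transactions
A3: 2 transactions
A4: 16 transactions
A5: 4 transactions

Answer: 3,2,2,16,4; total 27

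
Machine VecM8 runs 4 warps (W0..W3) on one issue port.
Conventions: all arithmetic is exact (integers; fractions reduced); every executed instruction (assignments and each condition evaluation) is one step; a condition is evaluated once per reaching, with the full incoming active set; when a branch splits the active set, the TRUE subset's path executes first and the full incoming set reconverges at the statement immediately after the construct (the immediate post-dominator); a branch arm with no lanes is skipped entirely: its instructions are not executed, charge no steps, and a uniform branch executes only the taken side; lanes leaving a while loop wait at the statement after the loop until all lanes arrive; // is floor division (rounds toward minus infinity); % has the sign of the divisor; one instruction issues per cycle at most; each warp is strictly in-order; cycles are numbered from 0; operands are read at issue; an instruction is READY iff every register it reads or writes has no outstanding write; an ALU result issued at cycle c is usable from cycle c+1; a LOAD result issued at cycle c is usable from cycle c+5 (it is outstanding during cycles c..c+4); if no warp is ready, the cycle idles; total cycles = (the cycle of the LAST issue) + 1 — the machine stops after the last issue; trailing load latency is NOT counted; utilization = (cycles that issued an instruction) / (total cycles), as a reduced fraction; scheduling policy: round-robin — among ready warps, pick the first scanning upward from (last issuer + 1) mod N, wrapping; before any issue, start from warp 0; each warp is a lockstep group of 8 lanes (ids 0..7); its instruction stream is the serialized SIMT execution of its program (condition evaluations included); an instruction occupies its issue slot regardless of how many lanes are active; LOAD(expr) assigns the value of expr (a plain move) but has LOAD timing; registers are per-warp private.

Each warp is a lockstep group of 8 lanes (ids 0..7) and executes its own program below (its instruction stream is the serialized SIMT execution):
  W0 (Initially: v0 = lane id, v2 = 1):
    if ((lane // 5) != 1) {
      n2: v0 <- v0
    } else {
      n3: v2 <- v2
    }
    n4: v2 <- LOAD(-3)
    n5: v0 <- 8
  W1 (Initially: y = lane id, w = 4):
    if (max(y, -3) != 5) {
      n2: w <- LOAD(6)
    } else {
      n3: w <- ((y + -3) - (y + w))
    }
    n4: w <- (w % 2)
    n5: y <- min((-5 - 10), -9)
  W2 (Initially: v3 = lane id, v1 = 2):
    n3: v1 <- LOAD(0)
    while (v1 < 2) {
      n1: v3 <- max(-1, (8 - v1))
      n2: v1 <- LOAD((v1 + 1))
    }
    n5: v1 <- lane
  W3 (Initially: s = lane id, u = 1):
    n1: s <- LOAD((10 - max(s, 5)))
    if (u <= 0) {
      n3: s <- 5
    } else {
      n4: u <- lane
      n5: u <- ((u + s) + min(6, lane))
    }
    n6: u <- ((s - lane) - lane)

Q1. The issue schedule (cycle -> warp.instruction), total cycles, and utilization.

cycle 0: W0.I0
cycle 1: W1.I0
cycle 2: W2.I0
cycle 3: W3.I0
cycle 4: W0.I1
cycle 5: W1.I1
cycle 6: W3.I1
cycle 7: W0.I2
cycle 8: W2.I1
cycle 9: W3.I2
cycle 10: W0.I3
cycle 11: W1.I2
cycle 12: W2.I2
cycle 13: W3.I3
cycle 14: W0.I4
cycle 15: W1.I3
cycle 16: W2.I3
cycle 17: W3.I4
cycle 18: W1.I4
cycle 19: idle
cycle 20: idle
cycle 21: W2.I4
cycle 22: W2.I5
cycle 23: W2.I6
cycle 24: idle
cycle 25: idle
cycle 26: idle
cycle 27: idle
cycle 28: W2.I7
cycle 29: W2.I8

Answer: 30 cycles, utilization 4/5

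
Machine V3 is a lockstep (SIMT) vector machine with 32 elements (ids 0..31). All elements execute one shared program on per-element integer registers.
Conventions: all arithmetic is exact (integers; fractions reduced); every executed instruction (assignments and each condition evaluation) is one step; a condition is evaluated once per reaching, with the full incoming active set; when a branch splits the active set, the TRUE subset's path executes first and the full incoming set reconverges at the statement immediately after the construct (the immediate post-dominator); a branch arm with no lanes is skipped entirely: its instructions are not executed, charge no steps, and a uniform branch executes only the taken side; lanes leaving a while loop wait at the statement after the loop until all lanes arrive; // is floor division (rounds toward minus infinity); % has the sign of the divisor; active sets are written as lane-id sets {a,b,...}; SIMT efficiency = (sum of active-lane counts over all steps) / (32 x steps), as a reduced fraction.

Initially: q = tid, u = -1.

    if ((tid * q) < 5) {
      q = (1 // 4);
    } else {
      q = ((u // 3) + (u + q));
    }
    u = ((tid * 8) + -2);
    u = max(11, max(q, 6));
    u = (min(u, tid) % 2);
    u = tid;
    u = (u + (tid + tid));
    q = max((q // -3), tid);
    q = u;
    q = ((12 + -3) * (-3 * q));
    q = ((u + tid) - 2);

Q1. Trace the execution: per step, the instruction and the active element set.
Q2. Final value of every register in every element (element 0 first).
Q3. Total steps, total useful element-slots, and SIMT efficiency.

step 0: eval ((tid * q) < 5)         {0,1,2,3,4,5,6,7,8,9,10,11,12,13,14,15,16,17,18,19,20,21,22,23,24,25,26,27,28,29,30,31}
step 1: q <- (1 // 4)                {0,1,2}
step 2: q <- ((u // 3) + (u + q))    {3,4,5,6,7,8,9,10,11,12,13,14,15,16,17,18,19,20,21,22,23,24,25,26,27,28,29,30,31}
step 3: u <- ((tid * 8) + -2)        {0,1,2,3,4,5,6,7,8,9,10,11,12,13,14,15,16,17,18,19,20,21,22,23,24,25,26,27,28,29,30,31}
step 4: u <- max(11, max(q, 6))      {0,1,2,3,4,5,6,7,8,9,10,11,12,13,14,15,16,17,18,19,20,21,22,23,24,25,26,27,28,29,30,31}
step 5: u <- (min(u, tid) % 2)       {0,1,2,3,4,5,6,7,8,9,10,11,12,13,14,15,16,17,18,19,20,21,22,23,24,25,26,27,28,29,30,31}
step 6: u <- tid                     {0,1,2,3,4,5,6,7,8,9,10,11,12,13,14,15,16,17,18,19,20,21,22,23,24,25,26,27,28,29,30,31}
step 7: u <- (u + (tid + tid))       {0,1,2,3,4,5,6,7,8,9,10,11,12,13,14,15,16,17,18,19,20,21,22,23,24,25,26,27,28,29,30,31}
step 8: q <- max((q // -3), tid)     {0,1,2,3,4,5,6,7,8,9,10,11,12,13,14,15,16,17,18,19,20,21,22,23,24,25,26,27,28,29,30,31}
step 9: q <- u                       {0,1,2,3,4,5,6,7,8,9,10,11,12,13,14,15,16,17,18,19,20,21,22,23,24,25,26,27,28,29,30,31}
step 10: q <- ((12 + -3) * (-3 * q))  {0,1,2,3,4,5,6,7,8,9,10,11,12,13,14,15,16,17,18,19,20,21,22,23,24,25,26,27,28,29,30,31}
step 11: q <- ((u + tid) - 2)         {0,1,2,3,4,5,6,7,8,9,10,11,12,13,14,15,16,17,18,19,20,21,22,23,24,25,26,27,28,29,30,31}

Answer: 12 steps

q: -2,2,6,10,14,18,22,26,30,34,38,42,46,50,54,58,62,66,70,74,78,82,86,90,94,98,102,106,110,114,118,122
u: 0,3,6,9,12,15,18,21,24,27,30,33,36,39,42,45,48,51,54,57,60,63,66,69,72,75,78,81,84,87,90,93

steps = 12; useful = 352; efficiency = 352/384 = 11/12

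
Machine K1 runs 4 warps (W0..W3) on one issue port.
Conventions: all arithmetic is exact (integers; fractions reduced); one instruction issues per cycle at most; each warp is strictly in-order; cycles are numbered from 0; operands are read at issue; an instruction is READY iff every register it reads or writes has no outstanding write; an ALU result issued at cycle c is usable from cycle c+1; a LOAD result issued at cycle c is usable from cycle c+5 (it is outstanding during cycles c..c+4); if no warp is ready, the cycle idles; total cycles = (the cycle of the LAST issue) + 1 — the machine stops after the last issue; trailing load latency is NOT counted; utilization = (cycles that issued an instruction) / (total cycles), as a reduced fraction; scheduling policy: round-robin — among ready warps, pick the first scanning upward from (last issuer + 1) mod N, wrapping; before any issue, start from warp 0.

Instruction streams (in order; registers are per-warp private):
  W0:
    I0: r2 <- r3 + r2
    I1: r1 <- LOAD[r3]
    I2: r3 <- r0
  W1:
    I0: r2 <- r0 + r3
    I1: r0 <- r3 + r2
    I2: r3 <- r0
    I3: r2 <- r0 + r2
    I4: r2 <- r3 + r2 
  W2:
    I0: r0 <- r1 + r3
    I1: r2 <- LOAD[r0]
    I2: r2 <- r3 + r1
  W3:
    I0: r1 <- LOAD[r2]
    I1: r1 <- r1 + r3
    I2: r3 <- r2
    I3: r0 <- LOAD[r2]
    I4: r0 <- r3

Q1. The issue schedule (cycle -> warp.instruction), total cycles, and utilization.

cycle 0: W0.I0
cycle 1: W1.I0
cycle 2: W2.I0
cycle 3: W3.I0
cycle 4: W0.I1
cycle 5: W1.I1
cycle 6: W2.I1
cycle 7: W0.I2
cycle 8: W1.I2
cycle 9: W3.I1
cycle 10: W1.I3
cycle 11: W2.I2
cycle 12: W3.I2
cycle 13: W1.I4
cycle 14: W3.I3
cycle 15: idle
cycle 16: idle
cycle 17: idle
cycle 18: idle
cycle 19: W3.I4

Answer: 20 cycles, utilization 4/5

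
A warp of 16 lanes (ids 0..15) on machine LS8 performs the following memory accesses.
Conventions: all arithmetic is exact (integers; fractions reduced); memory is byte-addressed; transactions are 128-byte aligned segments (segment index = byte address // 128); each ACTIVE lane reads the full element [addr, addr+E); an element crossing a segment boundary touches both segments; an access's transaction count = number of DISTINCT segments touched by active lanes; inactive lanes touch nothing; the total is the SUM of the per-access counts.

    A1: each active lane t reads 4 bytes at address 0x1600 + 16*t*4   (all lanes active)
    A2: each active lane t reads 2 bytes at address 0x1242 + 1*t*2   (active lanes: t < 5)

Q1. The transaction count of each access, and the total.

A1: 8 transactions
A2: 1 transaction

Answer: 8,1; total 9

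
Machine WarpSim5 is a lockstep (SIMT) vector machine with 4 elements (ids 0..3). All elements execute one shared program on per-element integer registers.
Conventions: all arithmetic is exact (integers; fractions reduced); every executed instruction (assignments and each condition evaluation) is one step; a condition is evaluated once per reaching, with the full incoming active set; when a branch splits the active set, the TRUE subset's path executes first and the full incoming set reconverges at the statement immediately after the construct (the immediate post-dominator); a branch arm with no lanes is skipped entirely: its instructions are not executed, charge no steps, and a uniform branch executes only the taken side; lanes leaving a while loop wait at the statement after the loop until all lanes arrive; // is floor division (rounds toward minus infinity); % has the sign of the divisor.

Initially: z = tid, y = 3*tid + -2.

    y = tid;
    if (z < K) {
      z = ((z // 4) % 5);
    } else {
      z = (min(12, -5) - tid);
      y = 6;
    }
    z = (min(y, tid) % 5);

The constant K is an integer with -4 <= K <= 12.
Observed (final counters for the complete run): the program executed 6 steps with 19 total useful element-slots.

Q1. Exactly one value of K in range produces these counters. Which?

Answer: K = 1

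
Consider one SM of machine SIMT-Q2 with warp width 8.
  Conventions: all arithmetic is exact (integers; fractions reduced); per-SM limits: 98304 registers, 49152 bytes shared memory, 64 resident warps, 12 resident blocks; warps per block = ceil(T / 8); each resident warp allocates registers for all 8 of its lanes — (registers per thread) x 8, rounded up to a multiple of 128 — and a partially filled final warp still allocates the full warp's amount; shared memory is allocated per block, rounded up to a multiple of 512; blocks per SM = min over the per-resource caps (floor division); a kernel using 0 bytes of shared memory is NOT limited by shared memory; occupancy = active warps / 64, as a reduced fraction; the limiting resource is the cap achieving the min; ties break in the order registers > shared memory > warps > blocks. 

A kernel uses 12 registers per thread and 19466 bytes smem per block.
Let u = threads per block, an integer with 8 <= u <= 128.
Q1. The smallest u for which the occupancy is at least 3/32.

Answer: u = 17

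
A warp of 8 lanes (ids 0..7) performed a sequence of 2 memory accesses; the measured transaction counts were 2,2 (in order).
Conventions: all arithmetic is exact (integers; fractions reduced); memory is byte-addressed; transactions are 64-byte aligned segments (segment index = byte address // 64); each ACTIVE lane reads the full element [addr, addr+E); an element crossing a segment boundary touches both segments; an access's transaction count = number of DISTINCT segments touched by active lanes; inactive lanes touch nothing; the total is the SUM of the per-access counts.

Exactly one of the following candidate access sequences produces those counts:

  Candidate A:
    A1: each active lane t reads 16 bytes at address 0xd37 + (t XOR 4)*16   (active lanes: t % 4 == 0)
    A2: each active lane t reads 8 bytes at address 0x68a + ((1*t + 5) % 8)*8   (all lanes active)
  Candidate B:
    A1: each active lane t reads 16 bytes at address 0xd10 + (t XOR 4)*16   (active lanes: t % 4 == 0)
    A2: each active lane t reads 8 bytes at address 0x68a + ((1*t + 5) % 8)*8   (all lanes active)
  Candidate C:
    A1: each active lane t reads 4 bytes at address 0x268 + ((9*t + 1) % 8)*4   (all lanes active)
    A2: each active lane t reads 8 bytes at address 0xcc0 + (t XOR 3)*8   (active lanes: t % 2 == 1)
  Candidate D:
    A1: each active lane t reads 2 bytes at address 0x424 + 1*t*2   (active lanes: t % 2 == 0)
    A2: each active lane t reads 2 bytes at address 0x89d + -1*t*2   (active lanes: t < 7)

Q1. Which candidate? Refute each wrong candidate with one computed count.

A: A1 gives 3 transactions, not 2
C: A2 gives 1 transaction, not 2
D: A1 gives 1 transaction, not 2
B: all counts match (2,2)

Answer: B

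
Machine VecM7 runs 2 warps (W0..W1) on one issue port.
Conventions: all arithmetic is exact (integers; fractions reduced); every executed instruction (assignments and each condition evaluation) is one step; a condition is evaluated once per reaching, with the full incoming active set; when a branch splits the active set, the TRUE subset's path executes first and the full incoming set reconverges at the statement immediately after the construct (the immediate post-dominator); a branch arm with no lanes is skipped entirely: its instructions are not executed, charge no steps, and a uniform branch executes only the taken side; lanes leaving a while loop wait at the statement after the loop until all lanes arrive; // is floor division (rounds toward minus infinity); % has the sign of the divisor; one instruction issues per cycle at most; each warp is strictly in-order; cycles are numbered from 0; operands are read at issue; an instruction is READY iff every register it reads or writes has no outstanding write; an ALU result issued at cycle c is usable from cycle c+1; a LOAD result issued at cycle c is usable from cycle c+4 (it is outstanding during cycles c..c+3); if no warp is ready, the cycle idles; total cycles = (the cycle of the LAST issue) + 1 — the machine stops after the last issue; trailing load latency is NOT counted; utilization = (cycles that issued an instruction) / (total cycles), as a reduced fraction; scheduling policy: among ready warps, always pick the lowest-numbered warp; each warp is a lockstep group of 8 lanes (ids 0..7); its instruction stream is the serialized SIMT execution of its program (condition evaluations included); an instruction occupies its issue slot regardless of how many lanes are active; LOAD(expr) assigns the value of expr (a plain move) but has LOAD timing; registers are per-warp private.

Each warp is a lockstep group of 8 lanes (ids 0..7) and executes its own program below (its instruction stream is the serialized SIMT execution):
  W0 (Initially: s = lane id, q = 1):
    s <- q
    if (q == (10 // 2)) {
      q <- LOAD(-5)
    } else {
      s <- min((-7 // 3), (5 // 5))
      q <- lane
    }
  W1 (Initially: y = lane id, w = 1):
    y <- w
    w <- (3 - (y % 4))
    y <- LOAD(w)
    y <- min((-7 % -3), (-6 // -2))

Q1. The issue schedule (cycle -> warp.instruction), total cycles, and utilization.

cycle 0: W0.I0
cycle 1: W0.I1
cycle 2: W0.I2
cycle 3: W0.I3
cycle 4: W1.I0
cycle 5: W1.I1
cycle 6: W1.I2
cycle 7: idle
cycle 8: idle
cycle 9: idle
cycle 10: W1.I3

Answer: 11 cycles, utilization 8/11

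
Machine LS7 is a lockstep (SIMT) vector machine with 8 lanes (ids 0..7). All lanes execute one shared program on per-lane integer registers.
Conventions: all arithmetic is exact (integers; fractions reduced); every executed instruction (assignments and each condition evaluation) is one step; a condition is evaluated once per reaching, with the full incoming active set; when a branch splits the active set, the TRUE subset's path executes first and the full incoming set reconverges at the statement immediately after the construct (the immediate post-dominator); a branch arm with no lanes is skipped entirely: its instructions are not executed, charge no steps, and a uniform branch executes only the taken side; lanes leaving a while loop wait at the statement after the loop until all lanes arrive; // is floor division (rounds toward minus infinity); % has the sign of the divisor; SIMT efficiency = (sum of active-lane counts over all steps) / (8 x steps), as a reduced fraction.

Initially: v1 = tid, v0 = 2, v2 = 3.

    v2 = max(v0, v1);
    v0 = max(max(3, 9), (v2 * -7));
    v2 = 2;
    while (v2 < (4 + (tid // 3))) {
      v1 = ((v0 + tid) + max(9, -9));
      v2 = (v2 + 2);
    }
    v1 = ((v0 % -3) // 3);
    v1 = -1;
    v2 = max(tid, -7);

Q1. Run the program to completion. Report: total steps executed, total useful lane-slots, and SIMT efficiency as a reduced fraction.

Answer: 13 steps, 95 useful, 95/104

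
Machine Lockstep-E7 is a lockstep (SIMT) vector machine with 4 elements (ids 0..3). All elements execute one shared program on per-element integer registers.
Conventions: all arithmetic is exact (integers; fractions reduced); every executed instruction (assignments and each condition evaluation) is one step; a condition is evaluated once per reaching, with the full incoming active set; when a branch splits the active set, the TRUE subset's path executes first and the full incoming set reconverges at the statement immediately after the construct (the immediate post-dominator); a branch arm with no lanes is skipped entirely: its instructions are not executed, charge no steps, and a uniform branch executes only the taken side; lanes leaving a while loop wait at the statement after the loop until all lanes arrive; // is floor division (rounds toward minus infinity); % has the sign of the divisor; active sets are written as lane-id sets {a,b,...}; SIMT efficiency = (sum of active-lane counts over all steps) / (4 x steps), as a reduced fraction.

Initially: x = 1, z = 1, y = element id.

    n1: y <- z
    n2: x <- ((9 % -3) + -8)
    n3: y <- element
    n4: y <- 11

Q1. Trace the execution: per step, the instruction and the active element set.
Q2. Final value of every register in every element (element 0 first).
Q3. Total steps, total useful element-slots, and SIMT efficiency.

step 0: y <- z                       {0,1,2,3}
step 1: x <- ((9 % -3) + -8)         {0,1,2,3}
step 2: y <- element                 {0,1,2,3}
step 3: y <- 11                      {0,1,2,3}

Answer: 4 steps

x: -8,-8,-8,-8
z: 1,1,1,1
y: 11,11,11,11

steps = 4; useful = 16; efficiency = 16/16 = 1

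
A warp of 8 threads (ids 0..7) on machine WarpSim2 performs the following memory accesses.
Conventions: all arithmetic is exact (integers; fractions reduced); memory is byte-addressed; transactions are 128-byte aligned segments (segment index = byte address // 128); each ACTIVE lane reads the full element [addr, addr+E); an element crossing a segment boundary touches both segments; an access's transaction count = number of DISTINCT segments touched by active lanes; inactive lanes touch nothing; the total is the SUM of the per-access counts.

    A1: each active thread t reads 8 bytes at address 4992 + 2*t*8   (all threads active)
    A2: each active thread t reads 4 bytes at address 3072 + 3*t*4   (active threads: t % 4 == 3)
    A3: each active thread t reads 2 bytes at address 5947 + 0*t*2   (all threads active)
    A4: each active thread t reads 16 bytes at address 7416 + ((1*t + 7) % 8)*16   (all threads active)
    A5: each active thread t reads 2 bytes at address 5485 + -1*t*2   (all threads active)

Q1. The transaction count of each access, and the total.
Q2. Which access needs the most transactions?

A1: 1 transaction
A2: 1 transaction
A3: 1 transaction
A4: 2 transactions
A5: 1 transaction

Answer: 1,1,1,2,1; total 6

Answer: A4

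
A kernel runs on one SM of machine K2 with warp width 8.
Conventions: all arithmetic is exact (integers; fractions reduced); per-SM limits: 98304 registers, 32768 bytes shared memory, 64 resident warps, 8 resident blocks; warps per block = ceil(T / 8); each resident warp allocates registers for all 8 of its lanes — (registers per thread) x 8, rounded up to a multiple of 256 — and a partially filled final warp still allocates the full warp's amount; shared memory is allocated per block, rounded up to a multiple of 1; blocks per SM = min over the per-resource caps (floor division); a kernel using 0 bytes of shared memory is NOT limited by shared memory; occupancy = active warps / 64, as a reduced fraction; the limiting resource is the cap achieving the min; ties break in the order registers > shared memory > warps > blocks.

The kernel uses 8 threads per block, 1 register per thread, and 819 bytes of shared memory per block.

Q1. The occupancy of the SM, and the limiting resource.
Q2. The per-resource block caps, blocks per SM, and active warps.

Answer: occupancy 1/8, limited by blocks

registers: 384 blocks
shared memory: 40 blocks
warps: 64 blocks
blocks: 8 blocks

Answer: 8 blocks, 8 active warps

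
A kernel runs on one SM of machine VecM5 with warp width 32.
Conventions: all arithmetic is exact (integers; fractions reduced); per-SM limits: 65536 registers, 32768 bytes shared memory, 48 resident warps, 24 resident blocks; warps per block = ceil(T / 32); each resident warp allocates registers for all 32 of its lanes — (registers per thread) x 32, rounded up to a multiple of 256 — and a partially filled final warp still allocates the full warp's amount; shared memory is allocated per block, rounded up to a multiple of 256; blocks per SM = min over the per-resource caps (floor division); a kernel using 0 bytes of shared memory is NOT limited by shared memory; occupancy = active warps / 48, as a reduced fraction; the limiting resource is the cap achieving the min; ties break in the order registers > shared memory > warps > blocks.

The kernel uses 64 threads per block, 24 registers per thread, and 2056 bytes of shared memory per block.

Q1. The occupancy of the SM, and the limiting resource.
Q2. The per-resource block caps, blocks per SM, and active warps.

Answer: occupancy 7/12, limited by shared memory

registers: 42 blocks
shared memory: 14 blocks
warps: 24 blocks
blocks: 24 blocks

Answer: 14 blocks, 28 active warps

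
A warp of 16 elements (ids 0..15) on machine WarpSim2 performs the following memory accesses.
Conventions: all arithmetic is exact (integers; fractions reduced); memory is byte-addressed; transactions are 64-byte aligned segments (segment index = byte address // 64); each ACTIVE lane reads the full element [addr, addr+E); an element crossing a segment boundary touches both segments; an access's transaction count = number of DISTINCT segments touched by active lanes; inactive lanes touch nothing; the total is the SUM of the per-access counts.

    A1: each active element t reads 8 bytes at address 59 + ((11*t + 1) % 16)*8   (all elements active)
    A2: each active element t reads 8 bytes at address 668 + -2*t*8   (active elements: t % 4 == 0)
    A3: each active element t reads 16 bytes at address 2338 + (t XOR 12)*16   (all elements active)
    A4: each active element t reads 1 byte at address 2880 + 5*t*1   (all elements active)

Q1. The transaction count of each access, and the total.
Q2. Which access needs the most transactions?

A1: 3 transactions
A2: 4 transactions
A3: 5 transactions
A4: 2 transactions

Answer: 3,4,5,2; total 14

Answer: A3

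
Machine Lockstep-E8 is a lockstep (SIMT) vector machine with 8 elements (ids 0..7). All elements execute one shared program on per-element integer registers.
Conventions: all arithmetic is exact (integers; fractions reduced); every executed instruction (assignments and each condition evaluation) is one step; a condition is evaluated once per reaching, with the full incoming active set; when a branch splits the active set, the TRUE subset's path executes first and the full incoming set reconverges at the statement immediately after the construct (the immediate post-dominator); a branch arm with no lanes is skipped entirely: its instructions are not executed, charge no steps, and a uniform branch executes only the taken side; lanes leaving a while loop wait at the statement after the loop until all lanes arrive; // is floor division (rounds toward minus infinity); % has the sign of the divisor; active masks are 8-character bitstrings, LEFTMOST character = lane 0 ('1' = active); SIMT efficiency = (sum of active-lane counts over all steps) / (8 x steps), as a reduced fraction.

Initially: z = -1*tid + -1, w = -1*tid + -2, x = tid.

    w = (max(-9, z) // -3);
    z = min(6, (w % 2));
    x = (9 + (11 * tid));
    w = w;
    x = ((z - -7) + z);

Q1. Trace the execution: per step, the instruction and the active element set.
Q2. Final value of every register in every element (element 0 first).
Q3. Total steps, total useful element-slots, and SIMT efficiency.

step 0: w <- (max(-9, z) // -3)      11111111
step 1: z <- min(6, (w % 2))         11111111
step 2: x <- (9 + (11 * tid))        11111111
step 3: w <- w                       11111111
step 4: x <- ((z - -7) + z)          11111111

Answer: 5 steps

z: 0,0,1,1,1,0,0,0
w: 0,0,1,1,1,2,2,2
x: 7,7,9,9,9,7,7,7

steps = 5; useful = 40; efficiency = 40/40 = 1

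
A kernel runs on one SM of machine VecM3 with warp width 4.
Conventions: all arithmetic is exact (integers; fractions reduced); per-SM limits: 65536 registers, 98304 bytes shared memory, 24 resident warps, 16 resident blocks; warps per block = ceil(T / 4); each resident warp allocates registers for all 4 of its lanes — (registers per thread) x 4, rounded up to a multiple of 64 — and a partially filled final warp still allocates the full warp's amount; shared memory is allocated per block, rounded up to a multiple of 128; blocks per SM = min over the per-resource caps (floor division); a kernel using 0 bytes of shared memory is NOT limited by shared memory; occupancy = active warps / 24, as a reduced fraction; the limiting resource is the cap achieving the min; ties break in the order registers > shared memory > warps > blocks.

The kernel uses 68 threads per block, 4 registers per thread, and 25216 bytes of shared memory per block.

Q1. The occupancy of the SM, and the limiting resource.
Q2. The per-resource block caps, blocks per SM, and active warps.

Answer: occupancy 17/24, limited by warps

registers: 60 blocks
shared memory: 3 blocks
warps: 1 block
blocks: 16 blocks

Answer: 1 block, 17 active warps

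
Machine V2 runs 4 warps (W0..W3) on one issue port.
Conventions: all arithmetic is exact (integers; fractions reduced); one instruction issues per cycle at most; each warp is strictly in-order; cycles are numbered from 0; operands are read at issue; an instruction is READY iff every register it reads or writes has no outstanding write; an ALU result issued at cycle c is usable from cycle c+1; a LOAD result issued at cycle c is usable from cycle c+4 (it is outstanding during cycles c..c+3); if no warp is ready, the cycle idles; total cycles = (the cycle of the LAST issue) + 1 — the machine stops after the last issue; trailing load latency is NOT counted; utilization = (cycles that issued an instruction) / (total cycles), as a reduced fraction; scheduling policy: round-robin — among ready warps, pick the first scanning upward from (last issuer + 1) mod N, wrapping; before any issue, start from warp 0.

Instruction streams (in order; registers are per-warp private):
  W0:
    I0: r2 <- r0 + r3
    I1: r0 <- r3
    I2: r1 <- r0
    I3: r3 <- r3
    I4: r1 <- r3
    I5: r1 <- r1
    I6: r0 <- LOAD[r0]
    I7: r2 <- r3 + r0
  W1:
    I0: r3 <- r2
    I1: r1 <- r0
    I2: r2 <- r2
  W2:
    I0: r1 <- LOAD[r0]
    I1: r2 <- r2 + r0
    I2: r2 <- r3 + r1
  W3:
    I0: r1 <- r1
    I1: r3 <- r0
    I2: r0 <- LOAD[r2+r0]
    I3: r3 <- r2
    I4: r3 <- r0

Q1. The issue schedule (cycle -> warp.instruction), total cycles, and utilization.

cycle 0: W0.I0
cycle 1: W1.I0
cycle 2: W2.I0
cycle 3: W3.I0
cycle 4: W0.I1
cycle 5: W1.I1
cycle 6: W2.I1
cycle 7: W3.I1
cycle 8: W0.I2
cycle 9: W1.I2
cycle 10: W2.I2
cycle 11: W3.I2
cycle 12: W0.I3
cycle 13: W3.I3
cycle 14: W0.I4
cycle 15: W3.I4
cycle 16: W0.I5
cycle 17: W0.I6
cycle 18: idle
cycle 19: idle
cycle 20: idle
cycle 21: W0.I7

Answer: 22 cycles, utilization 19/22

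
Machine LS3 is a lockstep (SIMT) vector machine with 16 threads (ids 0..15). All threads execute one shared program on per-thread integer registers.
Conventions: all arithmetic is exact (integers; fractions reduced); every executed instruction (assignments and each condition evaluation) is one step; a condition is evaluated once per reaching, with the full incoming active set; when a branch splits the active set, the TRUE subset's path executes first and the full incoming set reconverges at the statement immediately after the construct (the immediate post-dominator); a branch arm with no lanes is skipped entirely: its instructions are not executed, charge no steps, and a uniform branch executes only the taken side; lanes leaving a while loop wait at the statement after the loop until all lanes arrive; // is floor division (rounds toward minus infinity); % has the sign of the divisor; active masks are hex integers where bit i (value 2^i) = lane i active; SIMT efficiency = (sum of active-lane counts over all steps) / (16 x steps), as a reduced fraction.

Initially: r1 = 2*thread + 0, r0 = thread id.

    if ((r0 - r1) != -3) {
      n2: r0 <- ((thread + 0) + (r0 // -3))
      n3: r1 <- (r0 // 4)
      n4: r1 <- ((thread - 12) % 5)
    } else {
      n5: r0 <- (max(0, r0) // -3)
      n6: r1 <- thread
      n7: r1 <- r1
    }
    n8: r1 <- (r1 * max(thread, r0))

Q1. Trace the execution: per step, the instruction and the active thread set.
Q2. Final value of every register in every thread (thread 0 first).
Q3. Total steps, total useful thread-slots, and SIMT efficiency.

step 0: eval ((r0 - r1) != -3)       0xffff
step 1: r0 <- ((thread + 0) + (r0 // -3)) 0xfff7
step 2: r1 <- (r0 // 4)              0xfff7
step 3: r1 <- ((thread - 12) % 5)    0xfff7
step 4: r0 <- (max(0, r0) // -3)     0x0008
step 5: r1 <- thread                 0x0008
step 6: r1 <- r1                     0x0008
step 7: r1 <- (r1 * max(thread, r0)) 0xffff

Answer: 8 steps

r1: 0,4,0,9,8,15,24,0,8,18,30,44,0,13,28,45
r0: 0,0,1,-1,2,3,4,4,5,6,6,7,8,8,9,10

steps = 8; useful = 80; efficiency = 80/128 = 5/8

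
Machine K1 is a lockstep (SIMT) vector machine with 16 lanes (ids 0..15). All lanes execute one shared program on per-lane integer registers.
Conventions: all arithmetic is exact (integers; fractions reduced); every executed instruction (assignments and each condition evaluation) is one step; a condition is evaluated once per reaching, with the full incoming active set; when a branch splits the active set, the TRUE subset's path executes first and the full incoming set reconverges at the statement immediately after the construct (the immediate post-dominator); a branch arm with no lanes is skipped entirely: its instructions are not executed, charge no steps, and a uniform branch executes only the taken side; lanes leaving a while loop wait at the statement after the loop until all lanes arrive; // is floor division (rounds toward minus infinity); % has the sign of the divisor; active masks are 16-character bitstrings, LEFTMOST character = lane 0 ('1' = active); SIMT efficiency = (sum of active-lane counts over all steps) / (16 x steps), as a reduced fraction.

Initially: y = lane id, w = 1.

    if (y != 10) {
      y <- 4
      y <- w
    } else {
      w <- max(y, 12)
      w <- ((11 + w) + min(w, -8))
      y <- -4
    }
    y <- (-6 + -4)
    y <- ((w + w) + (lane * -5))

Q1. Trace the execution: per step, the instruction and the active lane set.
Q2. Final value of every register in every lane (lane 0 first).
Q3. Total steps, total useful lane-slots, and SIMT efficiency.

step 0: eval (y != 10)               1111111111111111
step 1: y <- 4                       1111111111011111
step 2: y <- w                       1111111111011111
step 3: w <- max(y, 12)              0000000000100000
step 4: w <- ((11 + w) + min(w, -8)) 0000000000100000
step 5: y <- -4                      0000000000100000
step 6: y <- (-6 + -4)               1111111111111111
step 7: y <- ((w + w) + (lane * -5)) 1111111111111111

Answer: 8 steps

y: 2,-3,-8,-13,-18,-23,-28,-33,-38,-43,-20,-53,-58,-63,-68,-73
w: 1,1,1,1,1,1,1,1,1,1,15,1,1,1,1,1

steps = 8; useful = 81; efficiency = 81/128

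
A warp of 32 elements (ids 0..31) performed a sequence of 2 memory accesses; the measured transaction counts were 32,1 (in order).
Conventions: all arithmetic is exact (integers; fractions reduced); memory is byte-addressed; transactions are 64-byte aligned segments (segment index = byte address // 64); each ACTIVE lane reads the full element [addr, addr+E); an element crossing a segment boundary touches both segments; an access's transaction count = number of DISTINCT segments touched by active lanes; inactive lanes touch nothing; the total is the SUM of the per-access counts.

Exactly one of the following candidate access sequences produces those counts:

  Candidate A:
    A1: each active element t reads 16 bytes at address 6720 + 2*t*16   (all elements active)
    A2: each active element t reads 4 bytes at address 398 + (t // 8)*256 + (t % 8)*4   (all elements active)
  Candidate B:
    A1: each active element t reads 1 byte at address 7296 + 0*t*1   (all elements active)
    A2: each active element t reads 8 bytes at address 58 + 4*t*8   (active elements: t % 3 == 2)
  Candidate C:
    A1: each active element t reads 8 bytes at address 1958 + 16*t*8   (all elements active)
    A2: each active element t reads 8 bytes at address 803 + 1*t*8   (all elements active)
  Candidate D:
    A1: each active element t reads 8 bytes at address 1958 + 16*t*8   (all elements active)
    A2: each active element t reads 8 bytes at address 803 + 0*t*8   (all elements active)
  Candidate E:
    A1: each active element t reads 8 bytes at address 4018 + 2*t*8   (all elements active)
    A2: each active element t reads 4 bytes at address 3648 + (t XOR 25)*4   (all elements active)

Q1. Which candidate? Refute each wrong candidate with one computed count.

A: A1 gives 16 transactions, not 32
B: A1 gives 1 transaction, not 32
C: A2 gives 5 transactions, not 1
E: A1 gives 9 transactions, not 32
D: all counts match (32,1)

Answer: D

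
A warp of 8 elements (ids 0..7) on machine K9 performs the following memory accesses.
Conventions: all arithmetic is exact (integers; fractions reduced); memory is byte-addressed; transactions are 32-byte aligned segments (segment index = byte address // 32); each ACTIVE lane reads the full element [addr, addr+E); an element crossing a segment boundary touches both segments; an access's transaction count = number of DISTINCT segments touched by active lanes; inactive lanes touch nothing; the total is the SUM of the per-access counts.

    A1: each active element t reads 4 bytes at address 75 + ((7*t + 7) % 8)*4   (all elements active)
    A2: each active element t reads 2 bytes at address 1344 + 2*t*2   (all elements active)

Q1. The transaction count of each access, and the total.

A1: 2 transactions
A2: 1 transaction

Answer: 2,1; total 3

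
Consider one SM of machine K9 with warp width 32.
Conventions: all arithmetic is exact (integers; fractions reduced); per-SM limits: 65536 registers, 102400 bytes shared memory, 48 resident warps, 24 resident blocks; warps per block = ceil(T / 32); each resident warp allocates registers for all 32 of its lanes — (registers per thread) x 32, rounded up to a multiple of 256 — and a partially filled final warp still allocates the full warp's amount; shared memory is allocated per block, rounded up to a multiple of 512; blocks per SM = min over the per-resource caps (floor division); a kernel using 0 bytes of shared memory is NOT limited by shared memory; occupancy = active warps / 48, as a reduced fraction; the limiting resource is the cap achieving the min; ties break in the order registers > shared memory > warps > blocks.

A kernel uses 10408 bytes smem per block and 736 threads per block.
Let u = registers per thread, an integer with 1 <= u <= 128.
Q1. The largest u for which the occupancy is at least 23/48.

Answer: u = 88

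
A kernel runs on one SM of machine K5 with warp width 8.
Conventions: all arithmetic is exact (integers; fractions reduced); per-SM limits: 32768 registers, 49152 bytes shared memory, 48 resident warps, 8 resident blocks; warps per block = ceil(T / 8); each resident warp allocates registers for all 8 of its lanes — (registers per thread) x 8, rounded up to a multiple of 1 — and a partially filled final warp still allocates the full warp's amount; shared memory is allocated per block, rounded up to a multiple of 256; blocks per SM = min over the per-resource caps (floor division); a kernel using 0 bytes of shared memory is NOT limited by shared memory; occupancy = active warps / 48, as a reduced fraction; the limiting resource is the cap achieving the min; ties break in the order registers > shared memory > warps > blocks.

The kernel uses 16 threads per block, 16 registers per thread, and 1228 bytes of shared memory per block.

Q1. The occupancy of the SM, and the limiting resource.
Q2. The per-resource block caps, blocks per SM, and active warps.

Answer: occupancy 1/3, limited by blocks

registers: 128 blocks
shared memory: 38 blocks
warps: 24 blocks
blocks: 8 blocks

Answer: 8 blocks, 16 active warps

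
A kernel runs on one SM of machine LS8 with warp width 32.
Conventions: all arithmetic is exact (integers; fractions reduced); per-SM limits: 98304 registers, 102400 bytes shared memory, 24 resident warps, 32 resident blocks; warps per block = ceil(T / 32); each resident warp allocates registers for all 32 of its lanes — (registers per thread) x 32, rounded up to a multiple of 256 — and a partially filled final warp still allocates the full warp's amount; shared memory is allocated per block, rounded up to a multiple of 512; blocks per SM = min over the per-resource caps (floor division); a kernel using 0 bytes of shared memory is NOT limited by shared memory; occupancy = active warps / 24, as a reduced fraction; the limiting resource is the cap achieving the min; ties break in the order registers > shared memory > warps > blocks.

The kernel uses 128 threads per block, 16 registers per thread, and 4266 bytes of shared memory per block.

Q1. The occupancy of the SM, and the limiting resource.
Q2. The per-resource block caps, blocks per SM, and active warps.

Answer: occupancy 1, limited by warps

registers: 48 blocks
shared memory: 22 blocks
warps: 6 blocks
blocks: 32 blocks

Answer: 6 blocks, 24 active warps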